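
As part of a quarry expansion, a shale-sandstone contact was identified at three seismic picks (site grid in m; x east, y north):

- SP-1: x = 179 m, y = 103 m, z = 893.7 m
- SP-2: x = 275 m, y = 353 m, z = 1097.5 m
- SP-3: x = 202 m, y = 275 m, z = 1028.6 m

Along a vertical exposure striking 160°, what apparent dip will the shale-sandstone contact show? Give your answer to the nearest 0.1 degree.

34.2°

Let the plane be z = a·x + b·y + c.
SP-2−SP-1: 96a + 250b = 203.8;  SP-3−SP-1: 23a + 172b = 134.9.
Solving gives a = 0.12345, b = 0.76779.
Unit vector along 160° is (sin 160°, cos 160°) = (0.3420, -0.9397).
Slope in that direction = a·(0.3420) + b·(-0.9397) = −0.67927.
Apparent dip = arctan|0.67927| = 34.2° (true dip is 37.9°, so apparent ≤ true as expected).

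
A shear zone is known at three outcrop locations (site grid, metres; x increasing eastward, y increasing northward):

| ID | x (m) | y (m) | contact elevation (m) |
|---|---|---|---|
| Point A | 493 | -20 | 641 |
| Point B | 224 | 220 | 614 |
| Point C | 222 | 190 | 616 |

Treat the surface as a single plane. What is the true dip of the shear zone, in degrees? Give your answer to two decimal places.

Let the plane be z = a·x + b·y + c.
Point B−Point A: −269a + 240b = −27;  Point C−Point A: −271a + 210b = −25.
Solving gives a = 0.03860, b = −0.06924.
Gradient magnitude |∇z| = √(a² + b²) = √(0.00149 + 0.00479) = 0.07927.
True dip = arctan(0.07927) = 4.53°, dipping toward NNW (azimuth ≈ 331°).

4.53°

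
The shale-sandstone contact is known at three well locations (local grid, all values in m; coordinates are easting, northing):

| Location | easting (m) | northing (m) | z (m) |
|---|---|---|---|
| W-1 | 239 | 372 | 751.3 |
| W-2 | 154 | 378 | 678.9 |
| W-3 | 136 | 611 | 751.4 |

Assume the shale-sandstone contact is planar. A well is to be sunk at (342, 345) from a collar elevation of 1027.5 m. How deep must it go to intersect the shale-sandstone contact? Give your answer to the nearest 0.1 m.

Let the plane be z = a·easting + b·northing + c.
W-2−W-1: −85a + 6b = −72.4;  W-3−W-1: −103a + 239b = 0.1.
Solving gives a = 0.87852, b = 0.37903.
Then c = 751.3 − a·239 − b·372 = 400.34.
At (342, 345): z_contact = 300.45 + 130.76 + 400.34 = 831.55 m.
Depth below ground = 1027.5 − 831.55 = 195.9 m.

195.9 m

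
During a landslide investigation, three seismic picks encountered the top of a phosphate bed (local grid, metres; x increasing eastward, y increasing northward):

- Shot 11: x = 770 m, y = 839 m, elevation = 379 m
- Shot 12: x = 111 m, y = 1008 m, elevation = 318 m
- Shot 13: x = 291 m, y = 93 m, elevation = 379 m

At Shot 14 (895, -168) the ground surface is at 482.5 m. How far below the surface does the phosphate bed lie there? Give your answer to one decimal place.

42.2 m

Let the plane be z = a·x + b·y + c.
Shot 12−Shot 11: −659a + 169b = −61;  Shot 13−Shot 11: −479a − 746b = 0.
Solving gives a = 0.079477, b = −0.051032.
Then c = 379 − a·770 − b·839 = 360.62.
At (895, -168): z_contact = 71.13 + 8.57 + 360.62 = 440.32 m.
Depth below ground = 482.5 − 440.32 = 42.2 m.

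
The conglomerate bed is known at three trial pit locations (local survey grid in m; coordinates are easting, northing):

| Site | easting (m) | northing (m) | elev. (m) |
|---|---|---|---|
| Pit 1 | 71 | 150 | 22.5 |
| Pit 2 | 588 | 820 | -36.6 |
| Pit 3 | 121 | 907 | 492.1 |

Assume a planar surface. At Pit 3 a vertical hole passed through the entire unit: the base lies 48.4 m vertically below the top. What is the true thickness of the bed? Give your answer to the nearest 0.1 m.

Two edge vectors: Pit 1→Pit 2 = (517, 670, -59.1), Pit 1→Pit 3 = (50, 757, 469.6).
Normal n = (Pit 1→Pit 2) × (Pit 1→Pit 3) = (359370.7, -245738.2, 357869).
So ∂z/∂easting = −n_x/n_z = −1.00420 and ∂z/∂northing = −n_y/n_z = 0.68667.
|∇z| = √(a²+b²) = 1.21652, so dip δ = arctan(1.21652) = 50.58°.
True thickness = vertical thickness × cos δ = 48.4 × cos 50.58° = 30.7 m.

30.7 m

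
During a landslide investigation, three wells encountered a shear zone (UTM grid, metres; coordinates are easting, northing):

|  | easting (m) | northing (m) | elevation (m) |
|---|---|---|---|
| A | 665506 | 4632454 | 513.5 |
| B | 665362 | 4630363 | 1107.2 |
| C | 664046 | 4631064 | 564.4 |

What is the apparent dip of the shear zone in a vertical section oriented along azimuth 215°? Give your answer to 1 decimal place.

Two edge vectors: A→B = (-144, -2091, 593.7), A→C = (-1460, -1390, 50.9).
Normal n = (A→B) × (A→C) = (718811.1, -859472.4, -2852700).
So ∂z/∂easting = −n_x/n_z = 0.25198 and ∂z/∂northing = −n_y/n_z = −0.30128.
Unit vector along 215° is (sin 215°, cos 215°) = (-0.5736, -0.8192).
Slope in that direction = a·(-0.5736) + b·(-0.8192) = 0.10227.
Apparent dip = arctan|0.10227| = 5.8° (true dip is 21.4°, so apparent ≤ true as expected).

5.8°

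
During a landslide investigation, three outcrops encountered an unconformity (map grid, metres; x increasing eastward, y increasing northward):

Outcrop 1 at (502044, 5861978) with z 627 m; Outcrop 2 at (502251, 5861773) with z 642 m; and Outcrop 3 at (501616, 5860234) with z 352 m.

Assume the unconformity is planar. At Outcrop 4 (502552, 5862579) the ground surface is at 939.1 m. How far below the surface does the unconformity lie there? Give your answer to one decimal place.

151.0 m

Two edge vectors: Outcrop 1→Outcrop 2 = (207, -205, 15), Outcrop 1→Outcrop 3 = (-428, -1744, -275).
Normal n = (Outcrop 1→Outcrop 2) × (Outcrop 1→Outcrop 3) = (82535, 50505, -448748).
So ∂z/∂x = −n_x/n_z = 0.183922825 and ∂z/∂y = −n_y/n_z = 0.112546463.
Intercept c from Outcrop 1: 627 − 92337.35 − 659744.89 = −751455.24.
At (502552, 5862579): z_contact = 92430.78 + 659812.53 − 751455.24 = 788.07 m.
Depth below ground = 939.1 − 788.07 = 151.0 m.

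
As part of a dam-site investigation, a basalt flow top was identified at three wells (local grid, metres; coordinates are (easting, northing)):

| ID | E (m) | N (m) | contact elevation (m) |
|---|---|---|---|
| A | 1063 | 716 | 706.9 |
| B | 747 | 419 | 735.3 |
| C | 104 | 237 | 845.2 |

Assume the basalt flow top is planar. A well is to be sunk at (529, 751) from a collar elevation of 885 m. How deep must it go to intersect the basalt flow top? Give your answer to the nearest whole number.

64 m

Let the plane be z = a·E + b·N + c.
B−A: −316a − 297b = 28.4;  C−A: −959a − 479b = 138.3.
Solving gives a = −0.20584, b = 0.12339.
Then c = 706.9 − a·1063 − b·716 = 837.36.
At (529, 751): z_contact = −108.9 + 92.7 + 837.36 = 821.1 m.
Depth below ground = 885 − 821.1 = 64 m.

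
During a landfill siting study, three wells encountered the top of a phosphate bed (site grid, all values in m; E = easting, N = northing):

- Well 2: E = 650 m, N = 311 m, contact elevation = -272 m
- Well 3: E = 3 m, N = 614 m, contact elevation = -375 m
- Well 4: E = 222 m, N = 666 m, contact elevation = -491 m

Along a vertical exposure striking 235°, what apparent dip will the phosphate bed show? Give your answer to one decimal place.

Two edge vectors: Well 2→Well 3 = (-647, 303, -103), Well 2→Well 4 = (-428, 355, -219).
Normal n = (Well 2→Well 3) × (Well 2→Well 4) = (-29792, -97609, -100001).
So ∂z/∂E = −n_x/n_z = −0.29792 and ∂z/∂N = −n_y/n_z = −0.97608.
Unit vector along 235° is (sin 235°, cos 235°) = (-0.8192, -0.5736).
Slope in that direction = a·(-0.8192) + b·(-0.5736) = 0.80390.
Apparent dip = arctan|0.80390| = 38.8° (true dip is 45.6°, so apparent ≤ true as expected).

38.8°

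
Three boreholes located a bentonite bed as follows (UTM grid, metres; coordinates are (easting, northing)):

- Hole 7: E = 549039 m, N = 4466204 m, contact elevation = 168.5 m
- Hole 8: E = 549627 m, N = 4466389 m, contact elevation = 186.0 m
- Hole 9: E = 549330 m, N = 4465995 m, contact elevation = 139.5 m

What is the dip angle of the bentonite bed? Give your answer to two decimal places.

Let the plane be z = a·E + b·N + c.
Hole 8−Hole 7: 588a + 185b = 17.5;  Hole 9−Hole 7: 291a − 209b = −29.
Solving gives a = −0.00966, b = 0.12530.
Gradient magnitude |∇z| = √(a² + b²) = √(0.00009 + 0.01570) = 0.12568.
True dip = arctan(0.12568) = 7.16°, dipping toward S (azimuth ≈ 176°).

7.16°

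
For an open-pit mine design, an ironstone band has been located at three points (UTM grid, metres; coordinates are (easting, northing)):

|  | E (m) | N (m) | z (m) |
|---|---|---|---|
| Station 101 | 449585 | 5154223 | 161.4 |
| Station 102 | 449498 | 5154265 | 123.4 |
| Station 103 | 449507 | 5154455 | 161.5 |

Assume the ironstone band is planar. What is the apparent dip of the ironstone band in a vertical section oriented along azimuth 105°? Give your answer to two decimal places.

24.63°

Let the plane be z = a·E + b·N + c.
Station 102−Station 101: −87a + 42b = −38;  Station 103−Station 101: −78a + 232b = 0.1.
Solving gives a = 0.52166, b = 0.17582.
Unit vector along 105° is (sin 105°, cos 105°) = (0.9659, -0.2588).
Slope in that direction = a·(0.9659) + b·(-0.2588) = 0.45838.
Apparent dip = arctan|0.45838| = 24.63° (true dip is 28.8°, so apparent ≤ true as expected).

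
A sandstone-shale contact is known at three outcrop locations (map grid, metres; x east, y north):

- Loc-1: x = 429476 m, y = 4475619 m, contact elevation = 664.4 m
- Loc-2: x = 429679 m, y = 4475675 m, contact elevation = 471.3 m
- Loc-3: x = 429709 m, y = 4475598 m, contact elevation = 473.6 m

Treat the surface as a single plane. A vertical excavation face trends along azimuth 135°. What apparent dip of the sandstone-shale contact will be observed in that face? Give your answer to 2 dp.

Two edge vectors: Loc-1→Loc-2 = (203, 56, -193.1), Loc-1→Loc-3 = (233, -21, -190.8).
Normal n = (Loc-1→Loc-2) × (Loc-1→Loc-3) = (-14739.9, -6259.9, -17311).
So ∂z/∂x = −n_x/n_z = −0.85148 and ∂z/∂y = −n_y/n_z = −0.36161.
Unit vector along 135° is (sin 135°, cos 135°) = (0.7071, -0.7071).
Slope in that direction = a·(0.7071) + b·(-0.7071) = −0.34638.
Apparent dip = arctan|0.34638| = 19.11° (true dip is 42.8°, so apparent ≤ true as expected).

19.11°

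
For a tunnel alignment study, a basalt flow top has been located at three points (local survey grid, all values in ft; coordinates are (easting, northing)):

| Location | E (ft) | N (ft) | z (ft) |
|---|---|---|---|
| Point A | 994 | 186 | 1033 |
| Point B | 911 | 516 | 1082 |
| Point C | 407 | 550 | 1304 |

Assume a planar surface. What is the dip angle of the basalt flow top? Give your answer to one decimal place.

Two edge vectors: Point A→Point B = (-83, 330, 49), Point A→Point C = (-587, 364, 271).
Normal n = (Point A→Point B) × (Point A→Point C) = (71594, -6270, 163498).
So ∂z/∂E = −n_x/n_z = −0.43789 and ∂z/∂N = −n_y/n_z = 0.03835.
Gradient magnitude |∇z| = √(a² + b²) = √(0.19175 + 0.00147) = 0.43957.
True dip = arctan(0.43957) = 23.7°, dipping toward E (azimuth ≈ 095°).

23.7°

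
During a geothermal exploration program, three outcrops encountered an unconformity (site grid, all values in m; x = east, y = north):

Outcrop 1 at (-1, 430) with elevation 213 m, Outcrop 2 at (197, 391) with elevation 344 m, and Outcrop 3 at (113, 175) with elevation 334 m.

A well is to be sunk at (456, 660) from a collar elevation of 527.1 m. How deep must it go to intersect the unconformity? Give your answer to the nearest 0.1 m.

74.5 m

Let the plane be z = a·x + b·y + c.
Outcrop 2−Outcrop 1: 198a − 39b = 131;  Outcrop 3−Outcrop 1: 114a − 255b = 121.
Solving gives a = 0.62301, b = −0.19599.
Then c = 213 − a·-1 − b·430 = 297.90.
At (456, 660): z_contact = 284.09 − 129.35 + 297.90 = 452.64 m.
Depth below ground = 527.1 − 452.64 = 74.5 m.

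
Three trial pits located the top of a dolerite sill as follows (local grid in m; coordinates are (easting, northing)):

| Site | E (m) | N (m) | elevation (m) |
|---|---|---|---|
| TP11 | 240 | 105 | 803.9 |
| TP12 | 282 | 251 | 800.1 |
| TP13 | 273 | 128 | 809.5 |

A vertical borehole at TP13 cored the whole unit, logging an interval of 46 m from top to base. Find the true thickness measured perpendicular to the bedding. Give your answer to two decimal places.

Let the plane be z = a·E + b·N + c.
TP12−TP11: 42a + 146b = −3.8;  TP13−TP11: 33a + 23b = 5.6.
Solving gives a = 0.23494, b = −0.09361.
|∇z| = √(a²+b²) = 0.25291, so dip δ = arctan(0.25291) = 14.19°.
True thickness = vertical thickness × cos δ = 46 × cos 14.19° = 44.60 m.

44.60 m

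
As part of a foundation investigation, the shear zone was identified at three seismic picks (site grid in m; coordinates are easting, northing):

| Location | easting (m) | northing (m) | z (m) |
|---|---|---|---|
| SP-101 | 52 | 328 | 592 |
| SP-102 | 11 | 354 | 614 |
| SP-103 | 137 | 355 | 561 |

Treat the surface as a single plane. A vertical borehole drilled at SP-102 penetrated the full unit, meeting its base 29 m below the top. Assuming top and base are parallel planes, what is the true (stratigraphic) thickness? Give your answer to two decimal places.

26.36 m

Let the plane be z = a·easting + b·northing + c.
SP-102−SP-101: −41a + 26b = 22;  SP-103−SP-101: 85a + 27b = −31.
Solving gives a = −0.42207, b = 0.18058.
|∇z| = √(a²+b²) = 0.45908, so dip δ = arctan(0.45908) = 24.66°.
True thickness = vertical thickness × cos δ = 29 × cos 24.66° = 26.36 m.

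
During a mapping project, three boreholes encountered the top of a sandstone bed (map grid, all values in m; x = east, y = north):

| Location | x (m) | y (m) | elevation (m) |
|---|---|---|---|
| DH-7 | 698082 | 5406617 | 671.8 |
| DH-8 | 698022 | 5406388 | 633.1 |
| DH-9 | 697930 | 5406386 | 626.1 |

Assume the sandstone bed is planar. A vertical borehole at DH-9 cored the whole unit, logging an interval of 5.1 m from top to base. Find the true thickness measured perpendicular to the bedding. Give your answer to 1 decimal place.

5.0 m

Let the plane be z = a·x + b·y + c.
DH-8−DH-7: −60a − 229b = −38.7;  DH-9−DH-7: −152a − 231b = −45.7.
Solving gives a = 0.07283, b = 0.14991.
|∇z| = √(a²+b²) = 0.16667, so dip δ = arctan(0.16667) = 9.46°.
True thickness = vertical thickness × cos δ = 5.1 × cos 9.46° = 5.0 m.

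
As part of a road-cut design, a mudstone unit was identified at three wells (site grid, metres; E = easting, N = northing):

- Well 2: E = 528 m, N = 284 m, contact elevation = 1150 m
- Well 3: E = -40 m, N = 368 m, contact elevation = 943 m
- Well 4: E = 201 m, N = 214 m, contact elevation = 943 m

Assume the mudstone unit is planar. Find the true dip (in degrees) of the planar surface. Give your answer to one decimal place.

41.4°

Let the plane be z = a·E + b·N + c.
Well 3−Well 2: −568a + 84b = −207;  Well 4−Well 2: −327a − 70b = −207.
Solving gives a = 0.47418, b = 0.74206.
Gradient magnitude |∇z| = √(a² + b²) = √(0.22484 + 0.55065) = 0.88062.
True dip = arctan(0.88062) = 41.4°, dipping toward SSW (azimuth ≈ 213°).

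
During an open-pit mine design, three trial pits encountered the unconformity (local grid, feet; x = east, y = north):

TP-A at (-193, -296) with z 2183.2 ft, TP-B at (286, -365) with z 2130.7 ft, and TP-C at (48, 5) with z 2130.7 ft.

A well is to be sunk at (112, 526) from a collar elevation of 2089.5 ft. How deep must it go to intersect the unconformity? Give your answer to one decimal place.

Two edge vectors: TP-A→TP-B = (479, -69, -52.5), TP-A→TP-C = (241, 301, -52.5).
Normal n = (TP-A→TP-B) × (TP-A→TP-C) = (19425, 12495, 160808).
So ∂z/∂x = −n_x/n_z = −0.12080 and ∂z/∂y = −n_y/n_z = −0.07770.
Intercept c from TP-A: 2183.2 − 23.31 − 23.00 = 2136.89.
At (112, 526): z_contact = −13.53 − 40.87 + 2136.89 = 2082.49 ft.
Depth below ground = 2089.5 − 2082.49 = 7.0 ft.

7.0 ft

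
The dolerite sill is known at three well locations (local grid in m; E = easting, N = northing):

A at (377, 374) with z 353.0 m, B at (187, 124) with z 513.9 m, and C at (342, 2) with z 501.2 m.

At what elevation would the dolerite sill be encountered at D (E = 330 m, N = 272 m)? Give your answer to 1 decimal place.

Let the plane be z = a·E + b·N + c.
B−A: −190a − 250b = 160.9;  C−A: −35a − 372b = 148.2.
Solving gives a = −0.36824, b = −0.36374.
Then c = 353 − a·377 − b·374 = 627.86.
At (330, 272): z = −121.5 − 98.9 + 627.86 = 407.4 m.

407.4 m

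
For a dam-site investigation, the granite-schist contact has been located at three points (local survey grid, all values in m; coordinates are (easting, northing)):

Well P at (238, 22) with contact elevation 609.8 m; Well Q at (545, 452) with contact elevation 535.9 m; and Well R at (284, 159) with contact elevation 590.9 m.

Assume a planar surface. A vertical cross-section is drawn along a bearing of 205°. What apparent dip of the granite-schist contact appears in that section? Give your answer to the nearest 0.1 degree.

7.7°

Two edge vectors: Well P→Well Q = (307, 430, -73.9), Well P→Well R = (46, 137, -18.9).
Normal n = (Well P→Well Q) × (Well P→Well R) = (1997.3, 2402.9, 22279).
So ∂z/∂E = −n_x/n_z = −0.08965 and ∂z/∂N = −n_y/n_z = −0.10785.
Unit vector along 205° is (sin 205°, cos 205°) = (-0.4226, -0.9063).
Slope in that direction = a·(-0.4226) + b·(-0.9063) = 0.13564.
Apparent dip = arctan|0.13564| = 7.7° (true dip is 8.0°, so apparent ≤ true as expected).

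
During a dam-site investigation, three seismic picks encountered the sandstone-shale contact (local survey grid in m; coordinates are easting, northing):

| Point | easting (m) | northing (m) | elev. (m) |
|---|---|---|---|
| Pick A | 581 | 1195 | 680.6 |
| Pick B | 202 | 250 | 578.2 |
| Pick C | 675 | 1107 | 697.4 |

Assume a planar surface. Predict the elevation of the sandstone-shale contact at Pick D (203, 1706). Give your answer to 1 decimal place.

617.2 m

Two edge vectors: Pick A→Pick B = (-379, -945, -102.4), Pick A→Pick C = (94, -88, 16.8).
Normal n = (Pick A→Pick B) × (Pick A→Pick C) = (-24887.2, -3258.4, 122182).
So ∂z/∂easting = −n_x/n_z = 0.203690 and ∂z/∂northing = −n_y/n_z = 0.026668.
Intercept c from Pick A: 680.6 − 118.34 − 31.87 = 530.39.
At (203, 1706): z = 41.3 + 45.5 + 530.39 = 617.2 m.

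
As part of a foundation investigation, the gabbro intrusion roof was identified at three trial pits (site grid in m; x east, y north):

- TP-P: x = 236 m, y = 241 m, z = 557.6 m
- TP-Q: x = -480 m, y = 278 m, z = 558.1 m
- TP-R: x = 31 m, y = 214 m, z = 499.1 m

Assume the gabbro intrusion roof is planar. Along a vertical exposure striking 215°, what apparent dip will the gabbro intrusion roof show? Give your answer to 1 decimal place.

Let the plane be z = a·x + b·y + c.
TP-Q−TP-P: −716a + 37b = 0.5;  TP-R−TP-P: −205a − 27b = −58.5.
Solving gives a = 0.07991, b = 1.55992.
Unit vector along 215° is (sin 215°, cos 215°) = (-0.5736, -0.8192).
Slope in that direction = a·(-0.5736) + b·(-0.8192) = −1.32365.
Apparent dip = arctan|1.32365| = 52.9° (true dip is 57.4°, so apparent ≤ true as expected).

52.9°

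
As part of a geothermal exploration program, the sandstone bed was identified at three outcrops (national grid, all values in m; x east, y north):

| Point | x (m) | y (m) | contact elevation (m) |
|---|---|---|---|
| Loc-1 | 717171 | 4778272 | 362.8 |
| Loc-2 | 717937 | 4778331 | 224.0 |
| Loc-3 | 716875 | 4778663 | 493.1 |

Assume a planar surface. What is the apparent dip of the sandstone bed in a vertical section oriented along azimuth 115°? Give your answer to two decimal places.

Two edge vectors: Loc-1→Loc-2 = (766, 59, -138.8), Loc-1→Loc-3 = (-296, 391, 130.3).
Normal n = (Loc-1→Loc-2) × (Loc-1→Loc-3) = (61958.5, -58725, 316970).
So ∂z/∂x = −n_x/n_z = −0.19547 and ∂z/∂y = −n_y/n_z = 0.18527.
Unit vector along 115° is (sin 115°, cos 115°) = (0.9063, -0.4226).
Slope in that direction = a·(0.9063) + b·(-0.4226) = −0.25546.
Apparent dip = arctan|0.25546| = 14.33° (true dip is 15.1°, so apparent ≤ true as expected).

14.33°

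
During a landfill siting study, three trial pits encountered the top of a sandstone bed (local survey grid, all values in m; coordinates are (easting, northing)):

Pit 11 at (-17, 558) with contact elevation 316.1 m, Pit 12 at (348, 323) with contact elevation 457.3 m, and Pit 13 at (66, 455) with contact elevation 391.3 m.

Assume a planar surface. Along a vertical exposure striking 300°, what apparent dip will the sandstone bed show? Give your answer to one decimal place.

Let the plane be z = a·E + b·N + c.
Pit 12−Pit 11: 365a − 235b = 141.2;  Pit 13−Pit 11: 83a − 103b = 75.2.
Solving gives a = −0.17294, b = −0.86945.
Unit vector along 300° is (sin 300°, cos 300°) = (-0.8660, 0.5000).
Slope in that direction = a·(-0.8660) + b·(0.5000) = −0.28496.
Apparent dip = arctan|0.28496| = 15.9° (true dip is 41.6°, so apparent ≤ true as expected).

15.9°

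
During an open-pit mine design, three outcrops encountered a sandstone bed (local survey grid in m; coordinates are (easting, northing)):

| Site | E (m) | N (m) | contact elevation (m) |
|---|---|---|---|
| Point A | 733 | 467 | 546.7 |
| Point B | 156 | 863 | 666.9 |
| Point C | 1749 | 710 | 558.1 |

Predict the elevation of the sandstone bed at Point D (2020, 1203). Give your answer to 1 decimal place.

Let the plane be z = a·E + b·N + c.
Point B−Point A: −577a + 396b = 120.2;  Point C−Point A: 1016a + 243b = 11.4.
Solving gives a = −0.045515, b = 0.237216.
Then c = 546.7 − a·733 − b·467 = 469.28.
At (2020, 1203): z = −91.9 + 285.4 + 469.28 = 662.7 m.

662.7 m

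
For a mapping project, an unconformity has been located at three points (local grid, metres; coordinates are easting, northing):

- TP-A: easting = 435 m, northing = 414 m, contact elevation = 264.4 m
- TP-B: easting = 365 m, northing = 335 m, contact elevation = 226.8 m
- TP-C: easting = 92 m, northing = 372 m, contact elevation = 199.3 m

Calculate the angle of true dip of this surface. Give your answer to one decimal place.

Let the plane be z = a·easting + b·northing + c.
TP-B−TP-A: −70a − 79b = −37.6;  TP-C−TP-A: −343a − 42b = −65.1.
Solving gives a = 0.14752, b = 0.34523.
Gradient magnitude |∇z| = √(a² + b²) = √(0.02176 + 0.11919) = 0.37543.
True dip = arctan(0.37543) = 20.6°, dipping toward SSW (azimuth ≈ 203°).

20.6°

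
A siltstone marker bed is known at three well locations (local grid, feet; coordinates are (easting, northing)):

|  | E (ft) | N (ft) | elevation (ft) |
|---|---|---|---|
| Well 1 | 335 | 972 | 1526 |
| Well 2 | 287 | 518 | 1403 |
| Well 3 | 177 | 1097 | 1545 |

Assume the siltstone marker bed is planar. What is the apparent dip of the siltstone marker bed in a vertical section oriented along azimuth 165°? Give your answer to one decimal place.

Let the plane be z = a·E + b·N + c.
Well 2−Well 1: −48a − 454b = −123;  Well 3−Well 1: −158a + 125b = 19.
Solving gives a = 0.08682, b = 0.26175.
Unit vector along 165° is (sin 165°, cos 165°) = (0.2588, -0.9659).
Slope in that direction = a·(0.2588) + b·(-0.9659) = −0.23036.
Apparent dip = arctan|0.23036| = 13.0° (true dip is 15.4°, so apparent ≤ true as expected).

13.0°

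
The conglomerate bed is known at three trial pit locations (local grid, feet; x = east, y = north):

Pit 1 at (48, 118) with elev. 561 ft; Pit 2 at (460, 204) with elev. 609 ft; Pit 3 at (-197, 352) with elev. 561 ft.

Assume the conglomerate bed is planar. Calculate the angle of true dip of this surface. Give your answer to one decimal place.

Let the plane be z = a·x + b·y + c.
Pit 2−Pit 1: 412a + 86b = 48;  Pit 3−Pit 1: −245a + 234b = 0.
Solving gives a = 0.09561, b = 0.10010.
Gradient magnitude |∇z| = √(a² + b²) = √(0.00914 + 0.01002) = 0.13843.
True dip = arctan(0.13843) = 7.9°, dipping toward SW (azimuth ≈ 224°).

7.9°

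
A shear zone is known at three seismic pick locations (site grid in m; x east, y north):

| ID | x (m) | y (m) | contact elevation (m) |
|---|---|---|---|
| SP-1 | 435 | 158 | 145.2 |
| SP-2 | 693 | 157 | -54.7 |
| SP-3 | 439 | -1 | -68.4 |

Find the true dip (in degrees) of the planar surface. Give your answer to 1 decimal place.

56.9°

Let the plane be z = a·x + b·y + c.
SP-2−SP-1: 258a − 1b = −199.9;  SP-3−SP-1: 4a − 159b = −213.6.
Solving gives a = −0.76967, b = 1.32403.
Gradient magnitude |∇z| = √(a² + b²) = √(0.59240 + 1.75306) = 1.53149.
True dip = arctan(1.53149) = 56.9°, dipping toward SSE (azimuth ≈ 150°).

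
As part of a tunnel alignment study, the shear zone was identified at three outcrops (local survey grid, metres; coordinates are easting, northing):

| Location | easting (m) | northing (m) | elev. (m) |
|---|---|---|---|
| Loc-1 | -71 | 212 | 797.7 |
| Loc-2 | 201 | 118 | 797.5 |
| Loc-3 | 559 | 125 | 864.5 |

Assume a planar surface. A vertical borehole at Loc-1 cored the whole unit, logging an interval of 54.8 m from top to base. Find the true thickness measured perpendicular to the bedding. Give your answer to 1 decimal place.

48.1 m

Two edge vectors: Loc-1→Loc-2 = (272, -94, -0.2), Loc-1→Loc-3 = (630, -87, 66.8).
Normal n = (Loc-1→Loc-2) × (Loc-1→Loc-3) = (-6296.6, -18295.6, 35556).
So ∂z/∂easting = −n_x/n_z = 0.17709 and ∂z/∂northing = −n_y/n_z = 0.51456.
|∇z| = √(a²+b²) = 0.54418, so dip δ = arctan(0.54418) = 28.55°.
True thickness = vertical thickness × cos δ = 54.8 × cos 28.55° = 48.1 m.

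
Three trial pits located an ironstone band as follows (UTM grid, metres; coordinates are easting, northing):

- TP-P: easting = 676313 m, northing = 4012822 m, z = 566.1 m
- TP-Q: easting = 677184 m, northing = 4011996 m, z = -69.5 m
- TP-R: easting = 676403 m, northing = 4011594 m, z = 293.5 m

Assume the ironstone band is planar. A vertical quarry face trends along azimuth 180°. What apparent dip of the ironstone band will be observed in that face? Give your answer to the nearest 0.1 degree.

10.3°

Two edge vectors: TP-P→TP-Q = (871, -826, -635.6), TP-P→TP-R = (90, -1228, -272.6).
Normal n = (TP-P→TP-Q) × (TP-P→TP-R) = (-555349.2, 180230.6, -995248).
So ∂z/∂easting = −n_x/n_z = −0.55800 and ∂z/∂northing = −n_y/n_z = 0.18109.
Unit vector along 180° is (sin 180°, cos 180°) = (0.0000, -1.0000).
Slope in that direction = a·(0.0000) + b·(-1.0000) = −0.18109.
Apparent dip = arctan|0.18109| = 10.3° (true dip is 30.4°, so apparent ≤ true as expected).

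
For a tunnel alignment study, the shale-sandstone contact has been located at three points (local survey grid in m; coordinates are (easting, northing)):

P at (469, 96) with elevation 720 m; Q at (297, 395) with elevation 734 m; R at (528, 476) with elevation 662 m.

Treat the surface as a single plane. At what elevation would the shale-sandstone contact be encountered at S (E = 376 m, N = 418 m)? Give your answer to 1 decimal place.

709.9 m

Let the plane be z = a·E + b·N + c.
Q−P: −172a + 299b = 14;  R−P: 59a + 380b = −58.
Solving gives a = −0.27303, b = −0.11024.
Then c = 720 − a·469 − b·96 = 858.64.
At (376, 418): z = −102.7 − 46.1 + 858.64 = 709.9 m.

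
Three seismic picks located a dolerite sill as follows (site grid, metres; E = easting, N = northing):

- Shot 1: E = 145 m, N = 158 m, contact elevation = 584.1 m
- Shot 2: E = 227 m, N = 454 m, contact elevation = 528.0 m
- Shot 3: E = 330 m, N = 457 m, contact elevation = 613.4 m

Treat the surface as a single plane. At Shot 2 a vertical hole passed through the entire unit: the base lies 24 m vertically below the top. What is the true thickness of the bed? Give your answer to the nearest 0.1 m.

17.5 m

Two edge vectors: Shot 1→Shot 2 = (82, 296, -56.1), Shot 1→Shot 3 = (185, 299, 29.3).
Normal n = (Shot 1→Shot 2) × (Shot 1→Shot 3) = (25446.7, -12781.1, -30242).
So ∂z/∂E = −n_x/n_z = 0.84144 and ∂z/∂N = −n_y/n_z = −0.42263.
|∇z| = √(a²+b²) = 0.94161, so dip δ = arctan(0.94161) = 43.28°.
True thickness = vertical thickness × cos δ = 24 × cos 43.28° = 17.5 m.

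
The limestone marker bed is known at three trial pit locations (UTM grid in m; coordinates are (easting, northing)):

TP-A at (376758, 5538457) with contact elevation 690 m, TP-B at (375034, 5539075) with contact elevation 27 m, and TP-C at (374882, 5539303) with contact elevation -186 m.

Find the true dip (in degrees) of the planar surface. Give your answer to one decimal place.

Two edge vectors: TP-A→TP-B = (-1724, 618, -663), TP-A→TP-C = (-1876, 846, -876).
Normal n = (TP-A→TP-B) × (TP-A→TP-C) = (19530, -266436, -299136).
So ∂z/∂E = −n_x/n_z = 0.06529 and ∂z/∂N = −n_y/n_z = −0.89069.
Gradient magnitude |∇z| = √(a² + b²) = √(0.00426 + 0.79332) = 0.89307.
True dip = arctan(0.89307) = 41.8°, dipping toward N (azimuth ≈ 356°).

41.8°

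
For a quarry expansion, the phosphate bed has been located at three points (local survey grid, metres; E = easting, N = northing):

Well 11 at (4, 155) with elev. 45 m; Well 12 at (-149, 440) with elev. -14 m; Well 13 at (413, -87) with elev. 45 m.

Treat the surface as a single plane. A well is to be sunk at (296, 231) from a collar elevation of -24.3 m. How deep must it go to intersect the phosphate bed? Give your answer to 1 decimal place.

Two edge vectors: Well 11→Well 12 = (-153, 285, -59), Well 11→Well 13 = (409, -242, 0).
Normal n = (Well 11→Well 12) × (Well 11→Well 13) = (-14278, -24131, -79539).
So ∂z/∂E = −n_x/n_z = −0.17951 and ∂z/∂N = −n_y/n_z = −0.30339.
Intercept c from Well 11: 45 + 0.72 + 47.02 = 92.74.
At (296, 231): z_contact = −53.13 − 70.08 + 92.74 = -30.47 m.
Depth below ground = -24.3 − (-30.47) = 6.2 m.

6.2 m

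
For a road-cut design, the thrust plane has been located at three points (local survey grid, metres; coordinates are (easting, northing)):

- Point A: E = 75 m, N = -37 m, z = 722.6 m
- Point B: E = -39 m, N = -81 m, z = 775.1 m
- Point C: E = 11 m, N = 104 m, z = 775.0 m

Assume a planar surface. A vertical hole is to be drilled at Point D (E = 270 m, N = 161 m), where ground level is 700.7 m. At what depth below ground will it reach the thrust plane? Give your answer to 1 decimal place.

Let the plane be z = a·E + b·N + c.
Point B−Point A: −114a − 44b = 52.5;  Point C−Point A: −64a + 141b = 52.4.
Solving gives a = −0.51393, b = 0.13836.
Then c = 722.6 − a·75 − b·-37 = 766.26.
At (270, 161): z_contact = −138.76 + 22.28 + 766.26 = 649.78 m.
Depth below ground = 700.7 − 649.78 = 50.9 m.

50.9 m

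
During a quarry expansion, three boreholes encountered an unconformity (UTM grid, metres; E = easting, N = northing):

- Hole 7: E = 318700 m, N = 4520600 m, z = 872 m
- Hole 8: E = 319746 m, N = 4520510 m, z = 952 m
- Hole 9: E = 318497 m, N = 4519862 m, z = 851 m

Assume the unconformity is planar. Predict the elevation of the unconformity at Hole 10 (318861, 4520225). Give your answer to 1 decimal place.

881.7 m

Two edge vectors: Hole 7→Hole 8 = (1046, -90, 80), Hole 7→Hole 9 = (-203, -738, -21).
Normal n = (Hole 7→Hole 8) × (Hole 7→Hole 9) = (60930, 5726, -790218).
So ∂z/∂E = −n_x/n_z = 0.077105305 and ∂z/∂N = −n_y/n_z = 0.007246102.
Intercept c from Hole 7: 872 − 24573.46 − 32756.73 = −56458.19.
At (318861, 4520225): z = 24585.9 + 32754.0 − 56458.19 = 881.7 m.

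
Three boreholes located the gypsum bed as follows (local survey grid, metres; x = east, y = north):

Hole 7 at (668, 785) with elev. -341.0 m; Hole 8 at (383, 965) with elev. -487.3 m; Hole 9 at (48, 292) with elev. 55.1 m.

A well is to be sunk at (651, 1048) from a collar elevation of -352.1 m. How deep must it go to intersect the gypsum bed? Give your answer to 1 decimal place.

Two edge vectors: Hole 7→Hole 8 = (-285, 180, -146.3), Hole 7→Hole 9 = (-620, -493, 396.1).
Normal n = (Hole 7→Hole 8) × (Hole 7→Hole 9) = (-827.9, 203594.5, 252105).
So ∂z/∂x = −n_x/n_z = 0.003284 and ∂z/∂y = −n_y/n_z = −0.807578.
Intercept c from Hole 7: -341 − 2.19 + 633.95 = 290.76.
At (651, 1048): z_contact = 2.14 − 846.34 + 290.76 = -553.45 m.
Depth below ground = -352.1 − (-553.45) = 201.3 m.

201.3 m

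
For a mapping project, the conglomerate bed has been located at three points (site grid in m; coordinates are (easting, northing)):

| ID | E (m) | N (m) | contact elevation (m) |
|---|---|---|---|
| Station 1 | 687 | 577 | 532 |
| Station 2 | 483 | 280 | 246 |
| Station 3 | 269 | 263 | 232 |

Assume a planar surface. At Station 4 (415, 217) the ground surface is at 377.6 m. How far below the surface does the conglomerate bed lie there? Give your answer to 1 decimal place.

192.0 m

Let the plane be z = a·E + b·N + c.
Station 2−Station 1: −204a − 297b = −286;  Station 3−Station 1: −418a − 314b = −300.
Solving gives a = −0.01172, b = 0.97101.
Then c = 532 − a·687 − b·577 = −20.22.
At (415, 217): z_contact = −4.86 + 210.71 − 20.22 = 185.62 m.
Depth below ground = 377.6 − 185.62 = 192.0 m.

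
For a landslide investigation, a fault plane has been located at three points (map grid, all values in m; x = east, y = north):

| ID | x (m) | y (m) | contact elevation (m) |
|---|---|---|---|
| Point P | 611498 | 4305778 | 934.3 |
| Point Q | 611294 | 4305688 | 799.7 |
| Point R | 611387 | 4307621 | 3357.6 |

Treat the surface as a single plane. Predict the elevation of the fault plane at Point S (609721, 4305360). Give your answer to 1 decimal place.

Let the plane be z = a·x + b·y + c.
Point Q−Point P: −204a − 90b = −134.6;  Point R−Point P: −111a + 1843b = 2423.3.
Solving gives a = 0.077652204, b = 1.319543893.
Then c = 934.3 − a·611498 − b·4305778 = −5728212.93.
At (609721, 4305360): z = 47346.2 + 5681111.5 − 5728212.93 = 244.7 m.

244.7 m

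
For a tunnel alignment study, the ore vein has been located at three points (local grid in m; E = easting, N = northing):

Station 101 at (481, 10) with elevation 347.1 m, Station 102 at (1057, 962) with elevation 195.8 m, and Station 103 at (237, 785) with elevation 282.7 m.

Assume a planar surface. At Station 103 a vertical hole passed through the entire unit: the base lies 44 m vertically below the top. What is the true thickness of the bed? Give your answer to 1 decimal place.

Let the plane be z = a·E + b·N + c.
Station 102−Station 101: 576a + 952b = −151.3;  Station 103−Station 101: −244a + 775b = −64.4.
Solving gives a = −0.08244, b = −0.10905.
|∇z| = √(a²+b²) = 0.13670, so dip δ = arctan(0.13670) = 7.78°.
True thickness = vertical thickness × cos δ = 44 × cos 7.78° = 43.6 m.

43.6 m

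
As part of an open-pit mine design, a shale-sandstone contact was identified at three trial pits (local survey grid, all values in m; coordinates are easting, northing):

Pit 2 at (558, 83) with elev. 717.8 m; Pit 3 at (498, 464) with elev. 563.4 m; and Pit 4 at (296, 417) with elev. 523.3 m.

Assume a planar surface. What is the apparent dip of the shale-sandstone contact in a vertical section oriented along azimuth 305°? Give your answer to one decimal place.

23.7°

Let the plane be z = a·easting + b·northing + c.
Pit 3−Pit 2: −60a + 381b = −154.4;  Pit 4−Pit 2: −262a + 334b = −194.5.
Solving gives a = 0.28246, b = −0.36077.
Unit vector along 305° is (sin 305°, cos 305°) = (-0.8192, 0.5736).
Slope in that direction = a·(-0.8192) + b·(0.5736) = −0.43830.
Apparent dip = arctan|0.43830| = 23.7° (true dip is 24.6°, so apparent ≤ true as expected).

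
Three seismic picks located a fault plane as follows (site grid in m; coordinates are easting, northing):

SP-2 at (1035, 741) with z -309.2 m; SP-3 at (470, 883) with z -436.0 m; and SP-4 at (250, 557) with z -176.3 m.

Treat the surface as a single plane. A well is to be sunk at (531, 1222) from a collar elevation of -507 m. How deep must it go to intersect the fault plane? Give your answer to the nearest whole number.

203 m

Let the plane be z = a·easting + b·northing + c.
SP-3−SP-2: −565a + 142b = −126.8;  SP-4−SP-2: −785a − 184b = 132.9.
Solving gives a = 0.02070, b = −0.81060.
Then c = -309.2 − a·1035 − b·741 = 270.03.
At (531, 1222): z_contact = 11.0 − 990.5 + 270.03 = -709.5 m.
Depth below ground = -507 − (-709.5) = 203 m.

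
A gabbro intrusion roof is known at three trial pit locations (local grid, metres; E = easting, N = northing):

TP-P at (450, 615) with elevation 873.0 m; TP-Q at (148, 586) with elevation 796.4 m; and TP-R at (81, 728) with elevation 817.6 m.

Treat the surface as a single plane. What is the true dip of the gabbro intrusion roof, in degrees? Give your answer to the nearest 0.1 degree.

19.0°

Two edge vectors: TP-P→TP-Q = (-302, -29, -76.6), TP-P→TP-R = (-369, 113, -55.4).
Normal n = (TP-P→TP-Q) × (TP-P→TP-R) = (10262.4, 11534.6, -44827).
So ∂z/∂E = −n_x/n_z = 0.22893 and ∂z/∂N = −n_y/n_z = 0.25731.
Gradient magnitude |∇z| = √(a² + b²) = √(0.05241 + 0.06621) = 0.34441.
True dip = arctan(0.34441) = 19.0°, dipping toward SW (azimuth ≈ 222°).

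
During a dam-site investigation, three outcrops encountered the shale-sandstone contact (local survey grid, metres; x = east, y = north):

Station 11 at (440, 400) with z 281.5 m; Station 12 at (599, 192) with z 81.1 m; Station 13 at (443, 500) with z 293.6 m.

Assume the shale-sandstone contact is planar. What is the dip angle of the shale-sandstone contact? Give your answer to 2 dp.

Let the plane be z = a·x + b·y + c.
Station 12−Station 11: 159a − 208b = −200.4;  Station 13−Station 11: 3a + 100b = 12.1.
Solving gives a = −1.06047, b = 0.15281.
Gradient magnitude |∇z| = √(a² + b²) = √(1.12460 + 0.02335) = 1.07142.
True dip = arctan(1.07142) = 46.97°, dipping toward E (azimuth ≈ 098°).

46.97°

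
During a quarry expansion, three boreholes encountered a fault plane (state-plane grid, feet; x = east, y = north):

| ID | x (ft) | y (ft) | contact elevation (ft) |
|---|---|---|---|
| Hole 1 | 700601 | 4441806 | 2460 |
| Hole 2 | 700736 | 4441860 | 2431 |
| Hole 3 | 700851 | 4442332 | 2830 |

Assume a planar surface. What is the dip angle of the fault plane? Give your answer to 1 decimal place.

Two edge vectors: Hole 1→Hole 2 = (135, 54, -29), Hole 1→Hole 3 = (250, 526, 370).
Normal n = (Hole 1→Hole 2) × (Hole 1→Hole 3) = (35234, -57200, 57510).
So ∂z/∂x = −n_x/n_z = −0.61266 and ∂z/∂y = −n_y/n_z = 0.99461.
Gradient magnitude |∇z| = √(a² + b²) = √(0.37535 + 0.98925) = 1.16816.
True dip = arctan(1.16816) = 49.4°, dipping toward SSE (azimuth ≈ 148°).

49.4°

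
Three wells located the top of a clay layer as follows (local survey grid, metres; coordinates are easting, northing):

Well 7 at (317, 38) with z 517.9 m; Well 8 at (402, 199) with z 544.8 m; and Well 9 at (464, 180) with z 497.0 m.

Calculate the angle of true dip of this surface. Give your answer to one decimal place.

Let the plane be z = a·easting + b·northing + c.
Well 8−Well 7: 85a + 161b = 26.9;  Well 9−Well 7: 147a + 142b = −20.9.
Solving gives a = −0.61953, b = 0.49416.
Gradient magnitude |∇z| = √(a² + b²) = √(0.38382 + 0.24420) = 0.79247.
True dip = arctan(0.79247) = 38.4°, dipping toward SE (azimuth ≈ 129°).

38.4°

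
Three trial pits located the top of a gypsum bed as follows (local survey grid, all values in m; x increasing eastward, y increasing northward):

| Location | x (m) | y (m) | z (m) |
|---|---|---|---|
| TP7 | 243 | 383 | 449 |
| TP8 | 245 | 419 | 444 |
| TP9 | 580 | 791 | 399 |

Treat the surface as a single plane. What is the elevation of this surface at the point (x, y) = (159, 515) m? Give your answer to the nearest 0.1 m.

428.7 m

Two edge vectors: TP7→TP8 = (2, 36, -5), TP7→TP9 = (337, 408, -50).
Normal n = (TP7→TP8) × (TP7→TP9) = (240, -1585, -11316).
So ∂z/∂x = −n_x/n_z = 0.02121 and ∂z/∂y = −n_y/n_z = −0.14007.
Intercept c from TP7: 449 − 5.15 + 53.65 = 497.49.
At (159, 515): z = 3.4 − 72.1 + 497.49 = 428.7 m.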